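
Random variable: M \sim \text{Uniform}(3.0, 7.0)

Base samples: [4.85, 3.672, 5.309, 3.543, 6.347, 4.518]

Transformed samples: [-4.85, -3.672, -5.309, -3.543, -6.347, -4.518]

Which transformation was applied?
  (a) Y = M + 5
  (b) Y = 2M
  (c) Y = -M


Checking option (c) Y = -M:
  M = 4.85 -> Y = -4.85 ✓
  M = 3.672 -> Y = -3.672 ✓
  M = 5.309 -> Y = -5.309 ✓
All samples match this transformation.

(c) -M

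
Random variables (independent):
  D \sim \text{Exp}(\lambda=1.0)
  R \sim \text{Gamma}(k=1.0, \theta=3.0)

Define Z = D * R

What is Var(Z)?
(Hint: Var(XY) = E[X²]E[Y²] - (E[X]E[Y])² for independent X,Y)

Var(XY) = E[X²]E[Y²] - (E[X]E[Y])²
E[D] = 1, Var(D) = 1
E[R] = 3, Var(R) = 9
E[D²] = 1 + 1² = 2
E[R²] = 9 + 3² = 18
Var(Z) = 2*18 - (1*3)²
= 36 - 9 = 27

27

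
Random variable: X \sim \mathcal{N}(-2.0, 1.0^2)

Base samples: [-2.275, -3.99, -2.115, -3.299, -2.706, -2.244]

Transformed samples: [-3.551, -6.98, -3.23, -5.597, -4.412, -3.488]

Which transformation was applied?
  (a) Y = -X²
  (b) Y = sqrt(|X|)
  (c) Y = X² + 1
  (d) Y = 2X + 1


Checking option (d) Y = 2X + 1:
  X = -2.275 -> Y = -3.551 ✓
  X = -3.99 -> Y = -6.98 ✓
  X = -2.115 -> Y = -3.23 ✓
All samples match this transformation.

(d) 2X + 1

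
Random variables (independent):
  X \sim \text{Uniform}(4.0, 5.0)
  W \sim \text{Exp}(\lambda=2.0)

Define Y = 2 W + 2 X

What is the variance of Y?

For independent RVs: Var(aX + bY) = a²Var(X) + b²Var(Y)
Var(X) = 0.083333333
Var(W) = 0.25
Var(Y) = 2²*0.083333333 + 2²*0.25
= 4*0.083333333 + 4*0.25 = 1.3333333

1.3333333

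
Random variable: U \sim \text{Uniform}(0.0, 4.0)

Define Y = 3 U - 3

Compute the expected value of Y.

For Y = 3U - 3:
E[Y] = 3 * E[U] - 3
E[U] = (0 + 4)/2 = 2
E[Y] = 3 * 2 - 3 = 3

3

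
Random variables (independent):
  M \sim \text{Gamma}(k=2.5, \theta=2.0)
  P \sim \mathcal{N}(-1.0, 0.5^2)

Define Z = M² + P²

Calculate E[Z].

E[Z] = E[M²] + E[P²]
E[M²] = Var(M) + E[M]² = 10 + 25 = 35
E[P²] = Var(P) + E[P]² = 0.25 + 1 = 1.25
E[Z] = 35 + 1.25 = 36.25

36.25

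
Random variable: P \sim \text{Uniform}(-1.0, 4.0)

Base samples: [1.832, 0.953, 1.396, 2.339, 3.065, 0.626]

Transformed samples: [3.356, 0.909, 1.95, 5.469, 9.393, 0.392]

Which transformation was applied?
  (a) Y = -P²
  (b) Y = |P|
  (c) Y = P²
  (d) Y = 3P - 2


Checking option (c) Y = P²:
  P = 1.832 -> Y = 3.356 ✓
  P = 0.953 -> Y = 0.909 ✓
  P = 1.396 -> Y = 1.95 ✓
All samples match this transformation.

(c) P²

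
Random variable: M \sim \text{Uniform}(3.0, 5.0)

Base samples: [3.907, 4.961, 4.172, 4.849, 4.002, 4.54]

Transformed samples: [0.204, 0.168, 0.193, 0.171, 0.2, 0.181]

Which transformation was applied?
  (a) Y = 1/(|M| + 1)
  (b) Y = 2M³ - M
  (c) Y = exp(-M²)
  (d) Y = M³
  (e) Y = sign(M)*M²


Checking option (a) Y = 1/(|M| + 1):
  M = 3.907 -> Y = 0.204 ✓
  M = 4.961 -> Y = 0.168 ✓
  M = 4.172 -> Y = 0.193 ✓
All samples match this transformation.

(a) 1/(|M| + 1)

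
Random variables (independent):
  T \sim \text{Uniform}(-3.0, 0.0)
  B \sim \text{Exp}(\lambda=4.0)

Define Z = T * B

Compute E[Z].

For independent RVs: E[XY] = E[X]*E[Y]
E[T] = -1.5
E[B] = 0.25
E[Z] = -1.5 * 0.25 = -0.375

-0.375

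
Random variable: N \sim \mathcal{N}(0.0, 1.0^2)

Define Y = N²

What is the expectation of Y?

Using E[X²] = Var(X) + (E[X])²:
E[N] = 0
Var(N) = 1.0^2 = 1
E[N²] = 1 + 0² = 1 + 0 = 1

1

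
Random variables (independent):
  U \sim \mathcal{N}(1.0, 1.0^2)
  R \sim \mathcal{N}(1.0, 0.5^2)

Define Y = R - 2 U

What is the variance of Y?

For independent RVs: Var(aX + bY) = a²Var(X) + b²Var(Y)
Var(U) = 1
Var(R) = 0.25
Var(Y) = (-2)²*1 + 1²*0.25
= 4*1 + 1*0.25 = 4.25

4.25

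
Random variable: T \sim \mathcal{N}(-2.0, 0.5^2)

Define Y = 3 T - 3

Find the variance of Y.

For Y = aT + b: Var(Y) = a² * Var(T)
Var(T) = 0.5^2 = 0.25
Var(Y) = 3² * 0.25 = 9 * 0.25 = 2.25

2.25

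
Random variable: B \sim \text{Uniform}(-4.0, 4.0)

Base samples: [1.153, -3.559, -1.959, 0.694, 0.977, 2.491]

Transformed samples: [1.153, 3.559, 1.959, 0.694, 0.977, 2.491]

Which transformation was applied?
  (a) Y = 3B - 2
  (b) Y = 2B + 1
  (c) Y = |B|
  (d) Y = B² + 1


Checking option (c) Y = |B|:
  B = 1.153 -> Y = 1.153 ✓
  B = -3.559 -> Y = 3.559 ✓
  B = -1.959 -> Y = 1.959 ✓
All samples match this transformation.

(c) |B|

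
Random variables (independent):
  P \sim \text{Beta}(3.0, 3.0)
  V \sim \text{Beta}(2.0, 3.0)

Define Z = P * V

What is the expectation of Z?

For independent RVs: E[XY] = E[X]*E[Y]
E[P] = 0.5
E[V] = 0.4
E[Z] = 0.5 * 0.4 = 0.2

0.2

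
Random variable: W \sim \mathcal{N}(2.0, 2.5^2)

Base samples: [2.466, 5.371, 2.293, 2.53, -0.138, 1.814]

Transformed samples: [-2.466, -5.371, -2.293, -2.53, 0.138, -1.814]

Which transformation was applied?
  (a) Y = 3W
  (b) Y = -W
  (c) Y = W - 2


Checking option (b) Y = -W:
  W = 2.466 -> Y = -2.466 ✓
  W = 5.371 -> Y = -5.371 ✓
  W = 2.293 -> Y = -2.293 ✓
All samples match this transformation.

(b) -W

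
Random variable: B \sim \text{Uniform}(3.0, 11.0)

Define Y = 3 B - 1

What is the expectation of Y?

For Y = 3B - 1:
E[Y] = 3 * E[B] - 1
E[B] = (3 + 11)/2 = 7
E[Y] = 3 * 7 - 1 = 20

20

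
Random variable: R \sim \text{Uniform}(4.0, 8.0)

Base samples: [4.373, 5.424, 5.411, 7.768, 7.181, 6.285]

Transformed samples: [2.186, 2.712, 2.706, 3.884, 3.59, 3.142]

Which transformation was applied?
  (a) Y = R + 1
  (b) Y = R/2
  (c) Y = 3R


Checking option (b) Y = R/2:
  R = 4.373 -> Y = 2.186 ✓
  R = 5.424 -> Y = 2.712 ✓
  R = 5.411 -> Y = 2.706 ✓
All samples match this transformation.

(b) R/2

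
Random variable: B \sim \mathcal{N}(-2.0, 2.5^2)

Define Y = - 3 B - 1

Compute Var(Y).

For Y = aB + b: Var(Y) = a² * Var(B)
Var(B) = 2.5^2 = 6.25
Var(Y) = (-3)² * 6.25 = 9 * 6.25 = 56.25

56.25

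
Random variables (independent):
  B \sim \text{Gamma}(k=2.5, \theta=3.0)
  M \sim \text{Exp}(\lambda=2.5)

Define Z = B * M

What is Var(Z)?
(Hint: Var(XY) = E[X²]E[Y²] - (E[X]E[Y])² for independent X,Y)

Var(XY) = E[X²]E[Y²] - (E[X]E[Y])²
E[B] = 7.5, Var(B) = 22.5
E[M] = 0.4, Var(M) = 0.16
E[B²] = 22.5 + 7.5² = 78.75
E[M²] = 0.16 + 0.4² = 0.32
Var(Z) = 78.75*0.32 - (7.5*0.4)²
= 25.2 - 9 = 16.2

16.2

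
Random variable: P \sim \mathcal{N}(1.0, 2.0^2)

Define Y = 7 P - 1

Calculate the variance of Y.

For Y = aP + b: Var(Y) = a² * Var(P)
Var(P) = 2.0^2 = 4
Var(Y) = 7² * 4 = 49 * 4 = 196

196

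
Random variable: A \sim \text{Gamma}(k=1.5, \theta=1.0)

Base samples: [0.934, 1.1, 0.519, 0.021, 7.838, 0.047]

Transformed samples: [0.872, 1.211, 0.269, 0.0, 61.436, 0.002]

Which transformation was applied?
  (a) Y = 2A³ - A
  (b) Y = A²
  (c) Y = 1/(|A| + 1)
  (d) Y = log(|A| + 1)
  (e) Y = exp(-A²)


Checking option (b) Y = A²:
  A = 0.934 -> Y = 0.872 ✓
  A = 1.1 -> Y = 1.211 ✓
  A = 0.519 -> Y = 0.269 ✓
All samples match this transformation.

(b) A²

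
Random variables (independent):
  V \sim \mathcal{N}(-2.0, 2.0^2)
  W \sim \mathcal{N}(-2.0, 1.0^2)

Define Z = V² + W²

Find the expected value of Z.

E[Z] = E[V²] + E[W²]
E[V²] = Var(V) + E[V]² = 4 + 4 = 8
E[W²] = Var(W) + E[W]² = 1 + 4 = 5
E[Z] = 8 + 5 = 13

13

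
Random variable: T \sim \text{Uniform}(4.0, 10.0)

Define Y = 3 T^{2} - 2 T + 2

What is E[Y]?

E[Y] = 3*E[T²] - 2*E[T] + 2
E[T] = 7
E[T²] = Var(T) + (E[T])² = 3 + 49 = 52
E[Y] = 3*52 - 2*7 + 2 = 144

144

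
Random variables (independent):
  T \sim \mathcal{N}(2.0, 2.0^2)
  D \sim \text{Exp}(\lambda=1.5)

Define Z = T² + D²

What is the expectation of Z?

E[Z] = E[T²] + E[D²]
E[T²] = Var(T) + E[T]² = 4 + 4 = 8
E[D²] = Var(D) + E[D]² = 0.44444444 + 0.44444444 = 0.88888889
E[Z] = 8 + 0.88888889 = 8.8888889

8.8888889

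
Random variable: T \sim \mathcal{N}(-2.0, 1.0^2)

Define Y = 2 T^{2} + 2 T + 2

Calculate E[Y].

E[Y] = 2*E[T²] + 2*E[T] + 2
E[T] = -2
E[T²] = Var(T) + (E[T])² = 1 + 4 = 5
E[Y] = 2*5 + 2*(-2) + 2 = 8

8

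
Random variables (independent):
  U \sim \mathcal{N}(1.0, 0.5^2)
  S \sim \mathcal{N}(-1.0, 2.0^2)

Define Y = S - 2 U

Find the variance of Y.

For independent RVs: Var(aX + bY) = a²Var(X) + b²Var(Y)
Var(U) = 0.25
Var(S) = 4
Var(Y) = (-2)²*0.25 + 1²*4
= 4*0.25 + 1*4 = 5

5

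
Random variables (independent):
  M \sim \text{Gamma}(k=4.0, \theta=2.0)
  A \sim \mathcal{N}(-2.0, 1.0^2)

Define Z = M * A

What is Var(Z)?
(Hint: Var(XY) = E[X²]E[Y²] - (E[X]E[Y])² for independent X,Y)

Var(XY) = E[X²]E[Y²] - (E[X]E[Y])²
E[M] = 8, Var(M) = 16
E[A] = -2, Var(A) = 1
E[M²] = 16 + 8² = 80
E[A²] = 1 + (-2)² = 5
Var(Z) = 80*5 - (8*(-2))²
= 400 - 256 = 144

144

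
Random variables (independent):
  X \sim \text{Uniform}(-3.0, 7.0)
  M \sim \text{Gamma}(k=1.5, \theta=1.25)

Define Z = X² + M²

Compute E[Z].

E[Z] = E[X²] + E[M²]
E[X²] = Var(X) + E[X]² = 8.3333333 + 4 = 12.333333
E[M²] = Var(M) + E[M]² = 2.34375 + 3.515625 = 5.859375
E[Z] = 12.333333 + 5.859375 = 18.192708

18.192708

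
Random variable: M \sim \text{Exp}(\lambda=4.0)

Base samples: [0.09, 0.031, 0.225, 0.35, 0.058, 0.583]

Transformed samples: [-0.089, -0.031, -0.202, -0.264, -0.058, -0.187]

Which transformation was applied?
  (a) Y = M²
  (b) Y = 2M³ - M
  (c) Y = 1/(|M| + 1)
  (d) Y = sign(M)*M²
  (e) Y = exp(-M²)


Checking option (b) Y = 2M³ - M:
  M = 0.09 -> Y = -0.089 ✓
  M = 0.031 -> Y = -0.031 ✓
  M = 0.225 -> Y = -0.202 ✓
All samples match this transformation.

(b) 2M³ - M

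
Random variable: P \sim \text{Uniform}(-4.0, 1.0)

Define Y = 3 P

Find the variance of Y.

For Y = aP + b: Var(Y) = a² * Var(P)
Var(P) = (1 + 4)^2/12 = 2.0833333
Var(Y) = 3² * 2.0833333 = 9 * 2.0833333 = 18.75

18.75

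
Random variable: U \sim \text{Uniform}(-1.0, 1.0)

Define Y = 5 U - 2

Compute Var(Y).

For Y = aU + b: Var(Y) = a² * Var(U)
Var(U) = (1 + 1)^2/12 = 0.33333333
Var(Y) = 5² * 0.33333333 = 25 * 0.33333333 = 8.3333333

8.3333333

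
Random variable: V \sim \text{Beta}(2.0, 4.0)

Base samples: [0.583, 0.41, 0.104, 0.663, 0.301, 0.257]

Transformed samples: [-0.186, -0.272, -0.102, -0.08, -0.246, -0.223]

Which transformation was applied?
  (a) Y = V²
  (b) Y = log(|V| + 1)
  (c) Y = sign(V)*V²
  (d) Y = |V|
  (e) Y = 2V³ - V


Checking option (e) Y = 2V³ - V:
  V = 0.583 -> Y = -0.186 ✓
  V = 0.41 -> Y = -0.272 ✓
  V = 0.104 -> Y = -0.102 ✓
All samples match this transformation.

(e) 2V³ - V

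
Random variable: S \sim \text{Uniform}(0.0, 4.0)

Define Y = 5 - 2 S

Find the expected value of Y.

For Y = -2S + 5:
E[Y] = -2 * E[S] + 5
E[S] = (0 + 4)/2 = 2
E[Y] = -2 * 2 + 5 = 1

1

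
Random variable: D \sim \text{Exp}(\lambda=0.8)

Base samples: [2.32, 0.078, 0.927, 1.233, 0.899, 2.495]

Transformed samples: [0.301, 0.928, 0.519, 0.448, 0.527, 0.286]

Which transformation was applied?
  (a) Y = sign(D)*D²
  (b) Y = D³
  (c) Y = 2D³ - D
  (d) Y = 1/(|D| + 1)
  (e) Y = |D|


Checking option (d) Y = 1/(|D| + 1):
  D = 2.32 -> Y = 0.301 ✓
  D = 0.078 -> Y = 0.928 ✓
  D = 0.927 -> Y = 0.519 ✓
All samples match this transformation.

(d) 1/(|D| + 1)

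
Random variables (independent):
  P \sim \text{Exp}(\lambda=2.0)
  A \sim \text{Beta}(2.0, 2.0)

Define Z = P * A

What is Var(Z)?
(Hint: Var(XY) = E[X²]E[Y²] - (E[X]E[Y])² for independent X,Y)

Var(XY) = E[X²]E[Y²] - (E[X]E[Y])²
E[P] = 0.5, Var(P) = 0.25
E[A] = 0.5, Var(A) = 0.05
E[P²] = 0.25 + 0.5² = 0.5
E[A²] = 0.05 + 0.5² = 0.3
Var(Z) = 0.5*0.3 - (0.5*0.5)²
= 0.15 - 0.0625 = 0.0875

0.0875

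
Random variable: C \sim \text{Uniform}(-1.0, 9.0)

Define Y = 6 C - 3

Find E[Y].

For Y = 6C - 3:
E[Y] = 6 * E[C] - 3
E[C] = (-1 + 9)/2 = 4
E[Y] = 6 * 4 - 3 = 21

21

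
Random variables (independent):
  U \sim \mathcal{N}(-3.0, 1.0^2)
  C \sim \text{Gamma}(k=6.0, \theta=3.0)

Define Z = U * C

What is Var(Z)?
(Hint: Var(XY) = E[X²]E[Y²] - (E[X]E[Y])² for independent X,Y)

Var(XY) = E[X²]E[Y²] - (E[X]E[Y])²
E[U] = -3, Var(U) = 1
E[C] = 18, Var(C) = 54
E[U²] = 1 + (-3)² = 10
E[C²] = 54 + 18² = 378
Var(Z) = 10*378 - (-3*18)²
= 3780 - 2916 = 864

864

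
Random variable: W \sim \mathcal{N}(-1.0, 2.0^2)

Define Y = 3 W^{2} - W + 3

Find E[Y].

E[Y] = 3*E[W²] - 1*E[W] + 3
E[W] = -1
E[W²] = Var(W) + (E[W])² = 4 + 1 = 5
E[Y] = 3*5 - 1*(-1) + 3 = 19

19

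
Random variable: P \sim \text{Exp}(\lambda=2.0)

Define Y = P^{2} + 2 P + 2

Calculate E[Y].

E[Y] = 1*E[P²] + 2*E[P] + 2
E[P] = 0.5
E[P²] = Var(P) + (E[P])² = 0.25 + 0.25 = 0.5
E[Y] = 1*0.5 + 2*0.5 + 2 = 3.5

3.5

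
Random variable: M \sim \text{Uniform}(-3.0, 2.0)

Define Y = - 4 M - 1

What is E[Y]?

For Y = -4M - 1:
E[Y] = -4 * E[M] - 1
E[M] = (-3 + 2)/2 = -0.5
E[Y] = -4 * (-0.5) - 1 = 1

1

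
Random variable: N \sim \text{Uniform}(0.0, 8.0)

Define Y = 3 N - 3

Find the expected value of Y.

For Y = 3N - 3:
E[Y] = 3 * E[N] - 3
E[N] = (0 + 8)/2 = 4
E[Y] = 3 * 4 - 3 = 9

9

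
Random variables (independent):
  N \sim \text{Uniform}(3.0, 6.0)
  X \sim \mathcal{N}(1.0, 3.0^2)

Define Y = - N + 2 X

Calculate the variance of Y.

For independent RVs: Var(aX + bY) = a²Var(X) + b²Var(Y)
Var(N) = 0.75
Var(X) = 9
Var(Y) = (-1)²*0.75 + 2²*9
= 1*0.75 + 4*9 = 36.75

36.75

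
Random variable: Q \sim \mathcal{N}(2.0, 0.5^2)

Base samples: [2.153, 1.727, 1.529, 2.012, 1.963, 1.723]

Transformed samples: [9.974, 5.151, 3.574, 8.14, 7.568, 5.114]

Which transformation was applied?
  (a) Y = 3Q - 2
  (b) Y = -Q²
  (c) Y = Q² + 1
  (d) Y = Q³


Checking option (d) Y = Q³:
  Q = 2.153 -> Y = 9.974 ✓
  Q = 1.727 -> Y = 5.151 ✓
  Q = 1.529 -> Y = 3.574 ✓
All samples match this transformation.

(d) Q³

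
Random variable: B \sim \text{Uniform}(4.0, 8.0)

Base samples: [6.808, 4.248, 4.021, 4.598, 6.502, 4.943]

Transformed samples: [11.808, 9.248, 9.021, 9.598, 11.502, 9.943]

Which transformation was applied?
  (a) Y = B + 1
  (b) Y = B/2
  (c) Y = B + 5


Checking option (c) Y = B + 5:
  B = 6.808 -> Y = 11.808 ✓
  B = 4.248 -> Y = 9.248 ✓
  B = 4.021 -> Y = 9.021 ✓
All samples match this transformation.

(c) B + 5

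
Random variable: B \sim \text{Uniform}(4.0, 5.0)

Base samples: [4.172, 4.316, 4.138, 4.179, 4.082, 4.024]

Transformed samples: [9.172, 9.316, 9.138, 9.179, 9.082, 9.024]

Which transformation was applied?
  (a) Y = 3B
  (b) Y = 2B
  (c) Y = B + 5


Checking option (c) Y = B + 5:
  B = 4.172 -> Y = 9.172 ✓
  B = 4.316 -> Y = 9.316 ✓
  B = 4.138 -> Y = 9.138 ✓
All samples match this transformation.

(c) B + 5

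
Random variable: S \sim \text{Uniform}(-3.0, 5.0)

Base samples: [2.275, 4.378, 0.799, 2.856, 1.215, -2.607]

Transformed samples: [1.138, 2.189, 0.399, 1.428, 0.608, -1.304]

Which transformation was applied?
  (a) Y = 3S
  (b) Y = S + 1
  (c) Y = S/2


Checking option (c) Y = S/2:
  S = 2.275 -> Y = 1.138 ✓
  S = 4.378 -> Y = 2.189 ✓
  S = 0.799 -> Y = 0.399 ✓
All samples match this transformation.

(c) S/2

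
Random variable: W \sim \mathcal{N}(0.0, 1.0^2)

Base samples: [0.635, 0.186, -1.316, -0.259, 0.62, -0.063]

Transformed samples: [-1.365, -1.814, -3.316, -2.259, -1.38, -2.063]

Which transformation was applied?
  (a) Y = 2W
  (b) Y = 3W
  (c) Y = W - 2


Checking option (c) Y = W - 2:
  W = 0.635 -> Y = -1.365 ✓
  W = 0.186 -> Y = -1.814 ✓
  W = -1.316 -> Y = -3.316 ✓
All samples match this transformation.

(c) W - 2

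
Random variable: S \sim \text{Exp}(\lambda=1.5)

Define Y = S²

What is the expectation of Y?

E[S²] = Var(S) + (E[S])² = 0.44444444 + 0.44444444 = 0.88888889

0.88888889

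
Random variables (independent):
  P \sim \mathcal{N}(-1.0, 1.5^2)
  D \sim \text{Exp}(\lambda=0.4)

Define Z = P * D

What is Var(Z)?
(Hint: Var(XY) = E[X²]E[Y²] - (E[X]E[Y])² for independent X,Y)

Var(XY) = E[X²]E[Y²] - (E[X]E[Y])²
E[P] = -1, Var(P) = 2.25
E[D] = 2.5, Var(D) = 6.25
E[P²] = 2.25 + (-1)² = 3.25
E[D²] = 6.25 + 2.5² = 12.5
Var(Z) = 3.25*12.5 - (-1*2.5)²
= 40.625 - 6.25 = 34.375

34.375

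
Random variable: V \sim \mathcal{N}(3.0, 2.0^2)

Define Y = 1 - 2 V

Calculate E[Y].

For Y = -2V + 1:
E[Y] = -2 * E[V] + 1
E[V] = 3.0 = 3
E[Y] = -2 * 3 + 1 = -5

-5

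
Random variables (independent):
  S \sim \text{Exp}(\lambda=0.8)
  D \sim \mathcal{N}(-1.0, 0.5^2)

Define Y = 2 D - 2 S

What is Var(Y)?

For independent RVs: Var(aX + bY) = a²Var(X) + b²Var(Y)
Var(S) = 1.5625
Var(D) = 0.25
Var(Y) = (-2)²*1.5625 + 2²*0.25
= 4*1.5625 + 4*0.25 = 7.25

7.25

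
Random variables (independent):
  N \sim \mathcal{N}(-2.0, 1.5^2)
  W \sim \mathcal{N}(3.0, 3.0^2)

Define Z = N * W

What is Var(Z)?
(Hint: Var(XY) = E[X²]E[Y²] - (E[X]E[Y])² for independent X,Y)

Var(XY) = E[X²]E[Y²] - (E[X]E[Y])²
E[N] = -2, Var(N) = 2.25
E[W] = 3, Var(W) = 9
E[N²] = 2.25 + (-2)² = 6.25
E[W²] = 9 + 3² = 18
Var(Z) = 6.25*18 - (-2*3)²
= 112.5 - 36 = 76.5

76.5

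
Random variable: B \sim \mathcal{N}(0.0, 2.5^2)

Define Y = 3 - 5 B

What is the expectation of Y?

For Y = -5B + 3:
E[Y] = -5 * E[B] + 3
E[B] = 0.0 = 0
E[Y] = -5 * 0 + 3 = 3

3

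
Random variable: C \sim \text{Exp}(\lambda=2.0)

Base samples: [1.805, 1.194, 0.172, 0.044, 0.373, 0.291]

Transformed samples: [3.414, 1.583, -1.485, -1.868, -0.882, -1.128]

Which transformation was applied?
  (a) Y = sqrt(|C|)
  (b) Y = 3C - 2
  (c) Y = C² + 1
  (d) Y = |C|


Checking option (b) Y = 3C - 2:
  C = 1.805 -> Y = 3.414 ✓
  C = 1.194 -> Y = 1.583 ✓
  C = 0.172 -> Y = -1.485 ✓
All samples match this transformation.

(b) 3C - 2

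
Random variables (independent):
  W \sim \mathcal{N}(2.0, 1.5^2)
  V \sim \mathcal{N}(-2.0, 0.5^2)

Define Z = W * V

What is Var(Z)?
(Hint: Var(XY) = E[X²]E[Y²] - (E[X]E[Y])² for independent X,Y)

Var(XY) = E[X²]E[Y²] - (E[X]E[Y])²
E[W] = 2, Var(W) = 2.25
E[V] = -2, Var(V) = 0.25
E[W²] = 2.25 + 2² = 6.25
E[V²] = 0.25 + (-2)² = 4.25
Var(Z) = 6.25*4.25 - (2*(-2))²
= 26.5625 - 16 = 10.5625

10.5625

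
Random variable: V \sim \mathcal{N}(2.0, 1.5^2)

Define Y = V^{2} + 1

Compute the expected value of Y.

E[Y] = 1*E[V²] + 1
E[V] = 2
E[V²] = Var(V) + (E[V])² = 2.25 + 4 = 6.25
E[Y] = 1*6.25 + 1 = 7.25

7.25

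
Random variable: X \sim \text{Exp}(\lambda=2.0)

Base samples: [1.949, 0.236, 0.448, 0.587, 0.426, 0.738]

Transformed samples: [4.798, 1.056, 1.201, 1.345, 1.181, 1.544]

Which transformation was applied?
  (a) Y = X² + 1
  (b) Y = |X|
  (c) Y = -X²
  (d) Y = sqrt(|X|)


Checking option (a) Y = X² + 1:
  X = 1.949 -> Y = 4.798 ✓
  X = 0.236 -> Y = 1.056 ✓
  X = 0.448 -> Y = 1.201 ✓
All samples match this transformation.

(a) X² + 1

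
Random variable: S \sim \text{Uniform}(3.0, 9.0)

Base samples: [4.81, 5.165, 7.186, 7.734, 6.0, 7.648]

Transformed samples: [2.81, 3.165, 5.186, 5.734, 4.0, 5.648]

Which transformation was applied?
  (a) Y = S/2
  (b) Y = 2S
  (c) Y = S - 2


Checking option (c) Y = S - 2:
  S = 4.81 -> Y = 2.81 ✓
  S = 5.165 -> Y = 3.165 ✓
  S = 7.186 -> Y = 5.186 ✓
All samples match this transformation.

(c) S - 2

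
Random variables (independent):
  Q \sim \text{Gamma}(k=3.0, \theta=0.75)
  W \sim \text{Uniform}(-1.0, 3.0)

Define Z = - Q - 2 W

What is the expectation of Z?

E[Z] = -1*E[Q] - 2*E[W]
E[Q] = 2.25
E[W] = 1
E[Z] = -1*2.25 - 2*1 = -4.25

-4.25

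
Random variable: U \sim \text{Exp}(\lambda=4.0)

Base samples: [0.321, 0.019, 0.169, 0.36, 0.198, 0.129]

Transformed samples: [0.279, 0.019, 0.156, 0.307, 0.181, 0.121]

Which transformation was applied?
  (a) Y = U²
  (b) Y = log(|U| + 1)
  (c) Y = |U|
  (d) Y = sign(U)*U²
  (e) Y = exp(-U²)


Checking option (b) Y = log(|U| + 1):
  U = 0.321 -> Y = 0.279 ✓
  U = 0.019 -> Y = 0.019 ✓
  U = 0.169 -> Y = 0.156 ✓
All samples match this transformation.

(b) log(|U| + 1)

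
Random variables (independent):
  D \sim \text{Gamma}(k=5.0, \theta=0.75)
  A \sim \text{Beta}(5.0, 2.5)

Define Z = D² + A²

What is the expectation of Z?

E[Z] = E[D²] + E[A²]
E[D²] = Var(D) + E[D]² = 2.8125 + 14.0625 = 16.875
E[A²] = Var(A) + E[A]² = 0.026143791 + 0.44444444 = 0.47058824
E[Z] = 16.875 + 0.47058824 = 17.345588

17.345588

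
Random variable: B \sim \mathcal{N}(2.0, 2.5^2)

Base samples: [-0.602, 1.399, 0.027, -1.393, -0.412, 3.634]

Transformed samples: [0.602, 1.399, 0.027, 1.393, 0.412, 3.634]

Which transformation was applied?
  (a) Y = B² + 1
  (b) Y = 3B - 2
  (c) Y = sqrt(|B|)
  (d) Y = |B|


Checking option (d) Y = |B|:
  B = -0.602 -> Y = 0.602 ✓
  B = 1.399 -> Y = 1.399 ✓
  B = 0.027 -> Y = 0.027 ✓
All samples match this transformation.

(d) |B|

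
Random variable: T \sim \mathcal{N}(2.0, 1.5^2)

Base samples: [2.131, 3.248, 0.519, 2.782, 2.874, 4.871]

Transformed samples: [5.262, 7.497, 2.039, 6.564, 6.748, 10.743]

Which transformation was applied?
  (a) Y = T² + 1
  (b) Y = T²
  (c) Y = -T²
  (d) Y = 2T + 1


Checking option (d) Y = 2T + 1:
  T = 2.131 -> Y = 5.262 ✓
  T = 3.248 -> Y = 7.497 ✓
  T = 0.519 -> Y = 2.039 ✓
All samples match this transformation.

(d) 2T + 1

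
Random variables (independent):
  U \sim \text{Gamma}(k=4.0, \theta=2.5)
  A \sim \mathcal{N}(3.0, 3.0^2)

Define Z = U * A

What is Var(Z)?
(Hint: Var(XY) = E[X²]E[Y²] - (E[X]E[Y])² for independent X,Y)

Var(XY) = E[X²]E[Y²] - (E[X]E[Y])²
E[U] = 10, Var(U) = 25
E[A] = 3, Var(A) = 9
E[U²] = 25 + 10² = 125
E[A²] = 9 + 3² = 18
Var(Z) = 125*18 - (10*3)²
= 2250 - 900 = 1350

1350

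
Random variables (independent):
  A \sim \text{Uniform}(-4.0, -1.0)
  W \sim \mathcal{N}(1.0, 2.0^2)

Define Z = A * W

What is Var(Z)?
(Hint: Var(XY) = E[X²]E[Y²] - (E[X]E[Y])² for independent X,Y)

Var(XY) = E[X²]E[Y²] - (E[X]E[Y])²
E[A] = -2.5, Var(A) = 0.75
E[W] = 1, Var(W) = 4
E[A²] = 0.75 + (-2.5)² = 7
E[W²] = 4 + 1² = 5
Var(Z) = 7*5 - (-2.5*1)²
= 35 - 6.25 = 28.75

28.75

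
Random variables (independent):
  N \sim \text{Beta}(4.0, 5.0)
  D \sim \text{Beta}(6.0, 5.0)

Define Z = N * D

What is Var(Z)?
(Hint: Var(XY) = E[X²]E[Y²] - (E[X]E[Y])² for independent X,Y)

Var(XY) = E[X²]E[Y²] - (E[X]E[Y])²
E[N] = 0.44444444, Var(N) = 0.024691358
E[D] = 0.54545455, Var(D) = 0.020661157
E[N²] = 0.024691358 + 0.44444444² = 0.22222222
E[D²] = 0.020661157 + 0.54545455² = 0.31818182
Var(Z) = 0.22222222*0.31818182 - (0.44444444*0.54545455)²
= 0.070707071 - 0.058769513 = 0.011937557

0.011937557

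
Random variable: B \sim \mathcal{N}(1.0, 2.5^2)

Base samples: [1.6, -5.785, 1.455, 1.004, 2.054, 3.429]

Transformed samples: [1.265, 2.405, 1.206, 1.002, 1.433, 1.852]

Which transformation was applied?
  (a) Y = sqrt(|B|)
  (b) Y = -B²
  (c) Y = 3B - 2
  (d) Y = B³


Checking option (a) Y = sqrt(|B|):
  B = 1.6 -> Y = 1.265 ✓
  B = -5.785 -> Y = 2.405 ✓
  B = 1.455 -> Y = 1.206 ✓
All samples match this transformation.

(a) sqrt(|B|)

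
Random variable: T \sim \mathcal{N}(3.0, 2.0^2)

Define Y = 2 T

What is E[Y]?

For Y = 2T:
E[Y] = 2 * E[T]
E[T] = 3.0 = 3
E[Y] = 2 * 3 = 6

6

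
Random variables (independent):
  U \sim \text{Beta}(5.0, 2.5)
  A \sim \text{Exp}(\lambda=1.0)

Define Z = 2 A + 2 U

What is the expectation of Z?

E[Z] = 2*E[U] + 2*E[A]
E[U] = 0.66666667
E[A] = 1
E[Z] = 2*0.66666667 + 2*1 = 3.3333333

3.3333333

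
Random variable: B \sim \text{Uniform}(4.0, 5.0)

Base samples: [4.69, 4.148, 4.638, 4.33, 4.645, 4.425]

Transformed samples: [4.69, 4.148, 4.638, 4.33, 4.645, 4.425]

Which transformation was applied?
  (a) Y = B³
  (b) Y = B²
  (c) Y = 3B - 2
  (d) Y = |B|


Checking option (d) Y = |B|:
  B = 4.69 -> Y = 4.69 ✓
  B = 4.148 -> Y = 4.148 ✓
  B = 4.638 -> Y = 4.638 ✓
All samples match this transformation.

(d) |B|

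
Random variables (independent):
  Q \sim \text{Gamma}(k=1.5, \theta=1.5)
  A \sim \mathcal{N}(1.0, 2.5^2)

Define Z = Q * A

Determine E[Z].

For independent RVs: E[XY] = E[X]*E[Y]
E[Q] = 2.25
E[A] = 1
E[Z] = 2.25 * 1 = 2.25

2.25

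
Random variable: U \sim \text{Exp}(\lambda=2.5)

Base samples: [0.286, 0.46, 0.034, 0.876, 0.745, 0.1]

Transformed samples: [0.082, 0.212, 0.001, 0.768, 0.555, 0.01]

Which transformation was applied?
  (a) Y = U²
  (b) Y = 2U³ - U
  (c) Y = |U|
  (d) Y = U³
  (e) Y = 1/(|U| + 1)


Checking option (a) Y = U²:
  U = 0.286 -> Y = 0.082 ✓
  U = 0.46 -> Y = 0.212 ✓
  U = 0.034 -> Y = 0.001 ✓
All samples match this transformation.

(a) U²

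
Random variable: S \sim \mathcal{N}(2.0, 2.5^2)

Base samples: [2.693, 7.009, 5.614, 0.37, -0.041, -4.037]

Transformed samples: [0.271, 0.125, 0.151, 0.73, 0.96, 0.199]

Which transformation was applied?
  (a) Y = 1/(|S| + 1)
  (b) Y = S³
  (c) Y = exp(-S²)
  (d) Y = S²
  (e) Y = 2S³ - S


Checking option (a) Y = 1/(|S| + 1):
  S = 2.693 -> Y = 0.271 ✓
  S = 7.009 -> Y = 0.125 ✓
  S = 5.614 -> Y = 0.151 ✓
All samples match this transformation.

(a) 1/(|S| + 1)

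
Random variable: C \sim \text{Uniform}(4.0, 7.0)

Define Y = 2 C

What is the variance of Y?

For Y = aC + b: Var(Y) = a² * Var(C)
Var(C) = (7 - 4)^2/12 = 0.75
Var(Y) = 2² * 0.75 = 4 * 0.75 = 3

3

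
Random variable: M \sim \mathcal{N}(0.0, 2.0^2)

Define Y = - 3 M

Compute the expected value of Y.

For Y = -3M:
E[Y] = -3 * E[M]
E[M] = 0.0 = 0
E[Y] = -3 * 0 = 0

0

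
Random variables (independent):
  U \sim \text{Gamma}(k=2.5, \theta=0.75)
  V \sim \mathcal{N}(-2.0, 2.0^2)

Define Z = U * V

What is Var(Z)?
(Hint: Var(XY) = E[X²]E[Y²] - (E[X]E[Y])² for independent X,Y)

Var(XY) = E[X²]E[Y²] - (E[X]E[Y])²
E[U] = 1.875, Var(U) = 1.40625
E[V] = -2, Var(V) = 4
E[U²] = 1.40625 + 1.875² = 4.921875
E[V²] = 4 + (-2)² = 8
Var(Z) = 4.921875*8 - (1.875*(-2))²
= 39.375 - 14.0625 = 25.3125

25.3125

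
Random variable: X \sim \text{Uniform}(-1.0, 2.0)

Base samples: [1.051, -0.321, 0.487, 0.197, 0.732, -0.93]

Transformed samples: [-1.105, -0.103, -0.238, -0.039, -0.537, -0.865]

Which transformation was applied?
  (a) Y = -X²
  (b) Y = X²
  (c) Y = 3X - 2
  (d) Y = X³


Checking option (a) Y = -X²:
  X = 1.051 -> Y = -1.105 ✓
  X = -0.321 -> Y = -0.103 ✓
  X = 0.487 -> Y = -0.238 ✓
All samples match this transformation.

(a) -X²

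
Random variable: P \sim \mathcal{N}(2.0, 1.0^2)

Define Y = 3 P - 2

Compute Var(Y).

For Y = aP + b: Var(Y) = a² * Var(P)
Var(P) = 1.0^2 = 1
Var(Y) = 3² * 1 = 9 * 1 = 9

9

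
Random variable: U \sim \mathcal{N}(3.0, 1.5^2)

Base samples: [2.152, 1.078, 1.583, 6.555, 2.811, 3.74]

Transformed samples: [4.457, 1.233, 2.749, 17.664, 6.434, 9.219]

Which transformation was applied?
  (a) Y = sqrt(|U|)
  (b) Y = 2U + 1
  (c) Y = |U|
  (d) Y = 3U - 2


Checking option (d) Y = 3U - 2:
  U = 2.152 -> Y = 4.457 ✓
  U = 1.078 -> Y = 1.233 ✓
  U = 1.583 -> Y = 2.749 ✓
All samples match this transformation.

(d) 3U - 2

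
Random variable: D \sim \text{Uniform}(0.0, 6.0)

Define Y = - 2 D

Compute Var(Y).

For Y = aD + b: Var(Y) = a² * Var(D)
Var(D) = (6 - 0)^2/12 = 3
Var(Y) = (-2)² * 3 = 4 * 3 = 12

12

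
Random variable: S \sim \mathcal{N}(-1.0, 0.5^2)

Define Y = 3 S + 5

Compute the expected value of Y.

For Y = 3S + 5:
E[Y] = 3 * E[S] + 5
E[S] = -1.0 = -1
E[Y] = 3 * (-1) + 5 = 2

2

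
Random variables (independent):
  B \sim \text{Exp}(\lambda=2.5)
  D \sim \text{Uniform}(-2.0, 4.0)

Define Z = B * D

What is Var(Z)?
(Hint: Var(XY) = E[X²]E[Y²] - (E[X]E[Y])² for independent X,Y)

Var(XY) = E[X²]E[Y²] - (E[X]E[Y])²
E[B] = 0.4, Var(B) = 0.16
E[D] = 1, Var(D) = 3
E[B²] = 0.16 + 0.4² = 0.32
E[D²] = 3 + 1² = 4
Var(Z) = 0.32*4 - (0.4*1)²
= 1.28 - 0.16 = 1.12

1.12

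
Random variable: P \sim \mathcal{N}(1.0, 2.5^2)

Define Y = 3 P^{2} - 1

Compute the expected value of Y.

E[Y] = 3*E[P²] - 1
E[P] = 1
E[P²] = Var(P) + (E[P])² = 6.25 + 1 = 7.25
E[Y] = 3*7.25 - 1 = 20.75

20.75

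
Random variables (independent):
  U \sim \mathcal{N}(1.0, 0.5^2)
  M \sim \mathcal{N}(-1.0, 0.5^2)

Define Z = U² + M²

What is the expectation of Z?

E[Z] = E[U²] + E[M²]
E[U²] = Var(U) + E[U]² = 0.25 + 1 = 1.25
E[M²] = Var(M) + E[M]² = 0.25 + 1 = 1.25
E[Z] = 1.25 + 1.25 = 2.5

2.5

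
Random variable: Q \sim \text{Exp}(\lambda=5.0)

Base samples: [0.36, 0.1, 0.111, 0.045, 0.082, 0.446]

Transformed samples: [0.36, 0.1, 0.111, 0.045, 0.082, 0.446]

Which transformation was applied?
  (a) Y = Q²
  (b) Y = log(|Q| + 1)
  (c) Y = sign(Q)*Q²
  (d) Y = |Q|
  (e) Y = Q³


Checking option (d) Y = |Q|:
  Q = 0.36 -> Y = 0.36 ✓
  Q = 0.1 -> Y = 0.1 ✓
  Q = 0.111 -> Y = 0.111 ✓
All samples match this transformation.

(d) |Q|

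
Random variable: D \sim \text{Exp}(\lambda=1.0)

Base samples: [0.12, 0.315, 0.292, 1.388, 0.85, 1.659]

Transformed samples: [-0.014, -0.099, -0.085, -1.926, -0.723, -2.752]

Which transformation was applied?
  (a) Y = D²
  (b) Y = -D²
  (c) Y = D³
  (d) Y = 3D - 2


Checking option (b) Y = -D²:
  D = 0.12 -> Y = -0.014 ✓
  D = 0.315 -> Y = -0.099 ✓
  D = 0.292 -> Y = -0.085 ✓
All samples match this transformation.

(b) -D²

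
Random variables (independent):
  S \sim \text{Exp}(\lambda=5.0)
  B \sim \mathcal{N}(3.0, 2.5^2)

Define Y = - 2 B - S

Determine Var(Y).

For independent RVs: Var(aX + bY) = a²Var(X) + b²Var(Y)
Var(S) = 0.04
Var(B) = 6.25
Var(Y) = (-1)²*0.04 + (-2)²*6.25
= 1*0.04 + 4*6.25 = 25.04

25.04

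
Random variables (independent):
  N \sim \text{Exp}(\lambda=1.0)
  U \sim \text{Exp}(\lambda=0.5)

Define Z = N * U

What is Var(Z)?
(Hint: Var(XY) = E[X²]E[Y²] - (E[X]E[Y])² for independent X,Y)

Var(XY) = E[X²]E[Y²] - (E[X]E[Y])²
E[N] = 1, Var(N) = 1
E[U] = 2, Var(U) = 4
E[N²] = 1 + 1² = 2
E[U²] = 4 + 2² = 8
Var(Z) = 2*8 - (1*2)²
= 16 - 4 = 12

12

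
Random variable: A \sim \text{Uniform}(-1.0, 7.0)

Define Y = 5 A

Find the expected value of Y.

For Y = 5A:
E[Y] = 5 * E[A]
E[A] = (-1 + 7)/2 = 3
E[Y] = 5 * 3 = 15

15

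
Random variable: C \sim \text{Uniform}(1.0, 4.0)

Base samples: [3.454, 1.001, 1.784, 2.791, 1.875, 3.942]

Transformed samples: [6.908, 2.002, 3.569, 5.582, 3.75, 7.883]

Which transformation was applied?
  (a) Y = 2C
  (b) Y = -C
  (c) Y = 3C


Checking option (a) Y = 2C:
  C = 3.454 -> Y = 6.908 ✓
  C = 1.001 -> Y = 2.002 ✓
  C = 1.784 -> Y = 3.569 ✓
All samples match this transformation.

(a) 2C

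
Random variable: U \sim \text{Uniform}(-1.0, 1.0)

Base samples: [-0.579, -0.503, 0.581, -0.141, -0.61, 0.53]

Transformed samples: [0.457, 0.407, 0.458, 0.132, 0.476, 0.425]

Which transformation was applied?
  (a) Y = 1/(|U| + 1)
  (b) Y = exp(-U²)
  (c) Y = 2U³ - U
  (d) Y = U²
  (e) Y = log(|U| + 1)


Checking option (e) Y = log(|U| + 1):
  U = -0.579 -> Y = 0.457 ✓
  U = -0.503 -> Y = 0.407 ✓
  U = 0.581 -> Y = 0.458 ✓
All samples match this transformation.

(e) log(|U| + 1)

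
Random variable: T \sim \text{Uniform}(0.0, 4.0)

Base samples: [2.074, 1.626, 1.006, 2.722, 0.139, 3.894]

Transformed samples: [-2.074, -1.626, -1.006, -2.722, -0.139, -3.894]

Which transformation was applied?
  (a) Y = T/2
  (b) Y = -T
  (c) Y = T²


Checking option (b) Y = -T:
  T = 2.074 -> Y = -2.074 ✓
  T = 1.626 -> Y = -1.626 ✓
  T = 1.006 -> Y = -1.006 ✓
All samples match this transformation.

(b) -T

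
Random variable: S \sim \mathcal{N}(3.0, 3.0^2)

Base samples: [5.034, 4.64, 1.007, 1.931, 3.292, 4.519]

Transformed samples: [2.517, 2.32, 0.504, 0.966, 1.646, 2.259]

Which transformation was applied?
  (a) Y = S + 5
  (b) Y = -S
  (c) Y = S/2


Checking option (c) Y = S/2:
  S = 5.034 -> Y = 2.517 ✓
  S = 4.64 -> Y = 2.32 ✓
  S = 1.007 -> Y = 0.504 ✓
All samples match this transformation.

(c) S/2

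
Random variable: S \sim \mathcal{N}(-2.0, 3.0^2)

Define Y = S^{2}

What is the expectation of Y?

E[Y] = 1*E[S²]
E[S] = -2
E[S²] = Var(S) + (E[S])² = 9 + 4 = 13
E[Y] = 1*13 = 13

13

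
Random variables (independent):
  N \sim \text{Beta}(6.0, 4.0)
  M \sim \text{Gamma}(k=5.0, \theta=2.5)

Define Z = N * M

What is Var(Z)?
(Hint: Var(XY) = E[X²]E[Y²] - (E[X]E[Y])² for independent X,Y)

Var(XY) = E[X²]E[Y²] - (E[X]E[Y])²
E[N] = 0.6, Var(N) = 0.021818182
E[M] = 12.5, Var(M) = 31.25
E[N²] = 0.021818182 + 0.6² = 0.38181818
E[M²] = 31.25 + 12.5² = 187.5
Var(Z) = 0.38181818*187.5 - (0.6*12.5)²
= 71.590909 - 56.25 = 15.340909

15.340909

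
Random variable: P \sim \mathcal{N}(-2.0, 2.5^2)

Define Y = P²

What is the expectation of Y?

E[P²] = Var(P) + (E[P])² = 6.25 + 4 = 10.25

10.25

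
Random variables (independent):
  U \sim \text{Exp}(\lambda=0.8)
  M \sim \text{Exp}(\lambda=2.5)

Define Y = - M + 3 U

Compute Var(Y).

For independent RVs: Var(aX + bY) = a²Var(X) + b²Var(Y)
Var(U) = 1.5625
Var(M) = 0.16
Var(Y) = 3²*1.5625 + (-1)²*0.16
= 9*1.5625 + 1*0.16 = 14.2225

14.2225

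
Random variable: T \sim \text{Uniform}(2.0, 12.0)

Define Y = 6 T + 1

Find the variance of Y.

For Y = aT + b: Var(Y) = a² * Var(T)
Var(T) = (12 - 2)^2/12 = 8.3333333
Var(Y) = 6² * 8.3333333 = 36 * 8.3333333 = 300

300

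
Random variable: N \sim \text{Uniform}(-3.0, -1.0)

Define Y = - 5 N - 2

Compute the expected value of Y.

For Y = -5N - 2:
E[Y] = -5 * E[N] - 2
E[N] = (-3 - 1)/2 = -2
E[Y] = -5 * (-2) - 2 = 8

8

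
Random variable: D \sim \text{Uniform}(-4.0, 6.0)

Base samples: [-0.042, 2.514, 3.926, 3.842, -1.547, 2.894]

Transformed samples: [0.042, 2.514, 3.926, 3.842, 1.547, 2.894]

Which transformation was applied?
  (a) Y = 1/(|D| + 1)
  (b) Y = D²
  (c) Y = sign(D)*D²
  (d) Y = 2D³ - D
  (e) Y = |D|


Checking option (e) Y = |D|:
  D = -0.042 -> Y = 0.042 ✓
  D = 2.514 -> Y = 2.514 ✓
  D = 3.926 -> Y = 3.926 ✓
All samples match this transformation.

(e) |D|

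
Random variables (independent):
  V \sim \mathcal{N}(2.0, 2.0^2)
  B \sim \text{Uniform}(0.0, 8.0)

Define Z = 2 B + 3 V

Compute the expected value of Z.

E[Z] = 3*E[V] + 2*E[B]
E[V] = 2
E[B] = 4
E[Z] = 3*2 + 2*4 = 14

14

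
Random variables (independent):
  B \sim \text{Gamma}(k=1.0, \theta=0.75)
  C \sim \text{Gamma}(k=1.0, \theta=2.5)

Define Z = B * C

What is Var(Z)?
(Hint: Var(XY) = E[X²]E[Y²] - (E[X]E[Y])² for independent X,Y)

Var(XY) = E[X²]E[Y²] - (E[X]E[Y])²
E[B] = 0.75, Var(B) = 0.5625
E[C] = 2.5, Var(C) = 6.25
E[B²] = 0.5625 + 0.75² = 1.125
E[C²] = 6.25 + 2.5² = 12.5
Var(Z) = 1.125*12.5 - (0.75*2.5)²
= 14.0625 - 3.515625 = 10.546875

10.546875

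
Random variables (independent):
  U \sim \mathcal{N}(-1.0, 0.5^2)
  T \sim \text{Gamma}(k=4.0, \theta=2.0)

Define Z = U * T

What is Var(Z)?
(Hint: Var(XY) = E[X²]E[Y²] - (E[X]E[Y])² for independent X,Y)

Var(XY) = E[X²]E[Y²] - (E[X]E[Y])²
E[U] = -1, Var(U) = 0.25
E[T] = 8, Var(T) = 16
E[U²] = 0.25 + (-1)² = 1.25
E[T²] = 16 + 8² = 80
Var(Z) = 1.25*80 - (-1*8)²
= 100 - 64 = 36

36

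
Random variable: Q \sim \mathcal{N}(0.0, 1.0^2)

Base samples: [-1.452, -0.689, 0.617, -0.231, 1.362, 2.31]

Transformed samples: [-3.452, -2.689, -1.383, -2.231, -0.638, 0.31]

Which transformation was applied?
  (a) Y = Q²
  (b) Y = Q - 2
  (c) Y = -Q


Checking option (b) Y = Q - 2:
  Q = -1.452 -> Y = -3.452 ✓
  Q = -0.689 -> Y = -2.689 ✓
  Q = 0.617 -> Y = -1.383 ✓
All samples match this transformation.

(b) Q - 2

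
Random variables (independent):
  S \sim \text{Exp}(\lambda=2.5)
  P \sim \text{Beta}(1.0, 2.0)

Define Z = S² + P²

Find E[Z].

E[Z] = E[S²] + E[P²]
E[S²] = Var(S) + E[S]² = 0.16 + 0.16 = 0.32
E[P²] = Var(P) + E[P]² = 0.055555556 + 0.11111111 = 0.16666667
E[Z] = 0.32 + 0.16666667 = 0.48666667

0.48666667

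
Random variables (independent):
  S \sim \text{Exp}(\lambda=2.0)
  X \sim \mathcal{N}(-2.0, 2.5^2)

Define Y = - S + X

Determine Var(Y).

For independent RVs: Var(aX + bY) = a²Var(X) + b²Var(Y)
Var(S) = 0.25
Var(X) = 6.25
Var(Y) = (-1)²*0.25 + 1²*6.25
= 1*0.25 + 1*6.25 = 6.5

6.5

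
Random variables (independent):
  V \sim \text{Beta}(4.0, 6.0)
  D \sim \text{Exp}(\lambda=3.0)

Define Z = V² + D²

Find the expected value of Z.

E[Z] = E[V²] + E[D²]
E[V²] = Var(V) + E[V]² = 0.021818182 + 0.16 = 0.18181818
E[D²] = Var(D) + E[D]² = 0.11111111 + 0.11111111 = 0.22222222
E[Z] = 0.18181818 + 0.22222222 = 0.4040404

0.4040404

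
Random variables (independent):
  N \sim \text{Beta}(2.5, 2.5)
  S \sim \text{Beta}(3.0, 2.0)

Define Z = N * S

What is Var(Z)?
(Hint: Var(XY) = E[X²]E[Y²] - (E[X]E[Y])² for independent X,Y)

Var(XY) = E[X²]E[Y²] - (E[X]E[Y])²
E[N] = 0.5, Var(N) = 0.041666667
E[S] = 0.6, Var(S) = 0.04
E[N²] = 0.041666667 + 0.5² = 0.29166667
E[S²] = 0.04 + 0.6² = 0.4
Var(Z) = 0.29166667*0.4 - (0.5*0.6)²
= 0.11666667 - 0.09 = 0.026666667

0.026666667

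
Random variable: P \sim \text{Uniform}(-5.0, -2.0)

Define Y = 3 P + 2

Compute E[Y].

For Y = 3P + 2:
E[Y] = 3 * E[P] + 2
E[P] = (-5 - 2)/2 = -3.5
E[Y] = 3 * (-3.5) + 2 = -8.5

-8.5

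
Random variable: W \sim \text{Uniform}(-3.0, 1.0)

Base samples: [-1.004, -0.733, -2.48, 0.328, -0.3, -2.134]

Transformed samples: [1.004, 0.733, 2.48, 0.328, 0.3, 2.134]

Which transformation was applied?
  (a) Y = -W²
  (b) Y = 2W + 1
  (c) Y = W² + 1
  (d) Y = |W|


Checking option (d) Y = |W|:
  W = -1.004 -> Y = 1.004 ✓
  W = -0.733 -> Y = 0.733 ✓
  W = -2.48 -> Y = 2.48 ✓
All samples match this transformation.

(d) |W|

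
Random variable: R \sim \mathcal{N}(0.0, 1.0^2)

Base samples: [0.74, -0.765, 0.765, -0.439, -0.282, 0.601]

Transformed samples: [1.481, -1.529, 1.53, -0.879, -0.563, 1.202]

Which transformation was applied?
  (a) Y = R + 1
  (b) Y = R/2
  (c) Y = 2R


Checking option (c) Y = 2R:
  R = 0.74 -> Y = 1.481 ✓
  R = -0.765 -> Y = -1.529 ✓
  R = 0.765 -> Y = 1.53 ✓
All samples match this transformation.

(c) 2R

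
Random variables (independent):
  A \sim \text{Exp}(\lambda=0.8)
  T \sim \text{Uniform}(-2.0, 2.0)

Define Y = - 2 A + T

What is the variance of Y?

For independent RVs: Var(aX + bY) = a²Var(X) + b²Var(Y)
Var(A) = 1.5625
Var(T) = 1.3333333
Var(Y) = (-2)²*1.5625 + 1²*1.3333333
= 4*1.5625 + 1*1.3333333 = 7.5833333

7.5833333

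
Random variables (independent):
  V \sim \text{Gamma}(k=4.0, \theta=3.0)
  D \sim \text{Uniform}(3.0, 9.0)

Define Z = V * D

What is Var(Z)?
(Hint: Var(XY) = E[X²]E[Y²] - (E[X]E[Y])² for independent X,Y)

Var(XY) = E[X²]E[Y²] - (E[X]E[Y])²
E[V] = 12, Var(V) = 36
E[D] = 6, Var(D) = 3
E[V²] = 36 + 12² = 180
E[D²] = 3 + 6² = 39
Var(Z) = 180*39 - (12*6)²
= 7020 - 5184 = 1836

1836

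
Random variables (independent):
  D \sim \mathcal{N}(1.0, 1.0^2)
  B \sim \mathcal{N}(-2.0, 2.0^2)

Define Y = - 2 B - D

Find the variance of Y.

For independent RVs: Var(aX + bY) = a²Var(X) + b²Var(Y)
Var(D) = 1
Var(B) = 4
Var(Y) = (-1)²*1 + (-2)²*4
= 1*1 + 4*4 = 17

17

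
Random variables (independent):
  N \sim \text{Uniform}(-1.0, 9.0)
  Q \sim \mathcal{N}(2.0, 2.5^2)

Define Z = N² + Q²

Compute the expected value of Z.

E[Z] = E[N²] + E[Q²]
E[N²] = Var(N) + E[N]² = 8.3333333 + 16 = 24.333333
E[Q²] = Var(Q) + E[Q]² = 6.25 + 4 = 10.25
E[Z] = 24.333333 + 10.25 = 34.583333

34.583333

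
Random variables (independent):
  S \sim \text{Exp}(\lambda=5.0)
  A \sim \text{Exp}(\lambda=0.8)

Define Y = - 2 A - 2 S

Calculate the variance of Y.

For independent RVs: Var(aX + bY) = a²Var(X) + b²Var(Y)
Var(S) = 0.04
Var(A) = 1.5625
Var(Y) = (-2)²*0.04 + (-2)²*1.5625
= 4*0.04 + 4*1.5625 = 6.41

6.41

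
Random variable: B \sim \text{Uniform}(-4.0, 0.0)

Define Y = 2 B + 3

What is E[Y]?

For Y = 2B + 3:
E[Y] = 2 * E[B] + 3
E[B] = (-4 + 0)/2 = -2
E[Y] = 2 * (-2) + 3 = -1

-1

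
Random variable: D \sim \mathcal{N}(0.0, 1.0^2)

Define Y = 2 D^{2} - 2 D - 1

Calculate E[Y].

E[Y] = 2*E[D²] - 2*E[D] - 1
E[D] = 0
E[D²] = Var(D) + (E[D])² = 1 + 0 = 1
E[Y] = 2*1 - 2*0 - 1 = 1

1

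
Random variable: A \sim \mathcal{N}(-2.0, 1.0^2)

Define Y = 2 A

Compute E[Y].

For Y = 2A:
E[Y] = 2 * E[A]
E[A] = -2.0 = -2
E[Y] = 2 * (-2) = -4

-4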